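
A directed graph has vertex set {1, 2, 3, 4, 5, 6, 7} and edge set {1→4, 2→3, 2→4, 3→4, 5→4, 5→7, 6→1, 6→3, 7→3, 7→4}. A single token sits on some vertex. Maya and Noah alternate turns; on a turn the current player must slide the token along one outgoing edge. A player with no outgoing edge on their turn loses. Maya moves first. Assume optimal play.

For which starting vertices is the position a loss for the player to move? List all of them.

4, 6

Use the standard recursion: the mover loses at a terminal position; elsewhere, the mover wins exactly when some move hands the opponent an L position.
Every edge goes from a vertex to one that appears earlier in the order 4, 3, 7, 5, 2, 1, 6, so processing vertices in that order labels each vertex after all of its successors.
4: no outgoing edge → L
3: W (go to 4, an L position)
7: W (go to 4, an L position)
5: W (go to 4, an L position)
2: W (go to 4, an L position)
1: W (go to 4, an L position)
6: L (options 1(W), 3(W) are all W)
Reading off the rows marked L gives the requested list; there are 2 such vertices.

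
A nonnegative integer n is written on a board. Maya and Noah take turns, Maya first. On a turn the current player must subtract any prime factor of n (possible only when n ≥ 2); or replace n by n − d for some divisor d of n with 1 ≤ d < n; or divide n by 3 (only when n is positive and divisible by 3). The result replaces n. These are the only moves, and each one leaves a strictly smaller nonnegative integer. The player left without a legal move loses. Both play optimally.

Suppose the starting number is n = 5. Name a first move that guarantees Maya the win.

Move to 0.

Work bottom-up. With no move the player to move loses. Otherwise the position is W if at least one move leads to an L position for the opponent, and L if every move leads to a W.
n=0: no move → L
n=1: no move → L
n=2: W (go to 0, an L position)
n=3: W (go to 0, an L position)
n=4: L (options 2(W), 3(W) are all W)
n=5: W (go to 0, an L position)
From 5, the L positions reachable in one move are: 0, 4. Any move reaching one of these is winning.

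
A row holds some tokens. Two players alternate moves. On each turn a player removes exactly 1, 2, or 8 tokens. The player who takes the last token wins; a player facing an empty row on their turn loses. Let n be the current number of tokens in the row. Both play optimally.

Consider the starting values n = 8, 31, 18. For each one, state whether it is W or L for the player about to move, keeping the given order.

Positions with no move are L. A position that does have a move is losing for the player to move precisely when every available move leads to a winning position for the opponent. Fill in the labels:
n=0: no move → L
n=1: →0(L), so W
n=2: →0(L), so W
n=3: →2(W), 1(W) — all W, so L
n=4: →3(L), so W
n=5: →3(L), so W
n=6: →5(W), 4(W) — all W, so L
n=7: →6(L), so W
n=8: →6(L), so W
n=9: →8(W), 7(W), 1(W) — all W, so L
n=10: →9(L), so W
n=11: →9(L), so W
n=12: →11(W), 10(W), 4(W) — all W, so L
n=13: →12(L), so W
n=14: →12(L), so W
n=15: →14(W), 13(W), 7(W) — all W, so L
n=16: →15(L), so W
n=17: →15(L), so W
n=18: →17(W), 16(W), 10(W) — all W, so L
n=19: →18(L), so W
n=20: →18(L), so W
n=21: →20(W), 19(W), 13(W) — all W, so L
n=22: →21(L), so W
n=23: →21(L), so W
n=24: →23(W), 22(W), 16(W) — all W, so L
n=25: →24(L), so W
n=26: →24(L), so W
n=27: →26(W), 25(W), 19(W) — all W, so L
n=28: →27(L), so W
n=29: →27(L), so W
n=30: →29(W), 28(W), 22(W) — all W, so L
n=31: →30(L), so W

8: W, 31: W, 18: L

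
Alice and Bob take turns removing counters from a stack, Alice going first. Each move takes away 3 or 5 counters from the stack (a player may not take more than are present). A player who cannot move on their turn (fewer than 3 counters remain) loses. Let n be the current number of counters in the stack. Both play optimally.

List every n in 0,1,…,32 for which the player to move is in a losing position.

0, 1, 2, 8, 9, 10, 16, 17, 18, 24, 25, 26, 32

Classify positions by backward induction: terminal positions (no move available) are L. From any other position, the mover wins iff some move reaches an L.
n=0: no move → L
n=1: no move → L
n=2: no move → L
n=3: reaches L-position 0 → W
n=4: reaches L-position 1 → W
n=5: reaches L-position 2 → W
n=6: reaches L-position 1 → W
n=7: reaches L-position 2 → W
n=8: only reaches 5(W), 3(W), all W → L
n=9: only reaches 6(W), 4(W), all W → L
n=10: only reaches 7(W), 5(W), all W → L
n=11: reaches L-position 8 → W
n=12: reaches L-position 9 → W
n=13: reaches L-position 10 → W
n=14: reaches L-position 9 → W
n=15: reaches L-position 10 → W
n=16: only reaches 13(W), 11(W), all W → L
n=17: only reaches 14(W), 12(W), all W → L
n=18: only reaches 15(W), 13(W), all W → L
n=19: reaches L-position 16 → W
n=20: reaches L-position 17 → W
n=21: reaches L-position 18 → W
n=22: reaches L-position 17 → W
n=23: reaches L-position 18 → W
n=24: only reaches 21(W), 19(W), all W → L
n=25: only reaches 22(W), 20(W), all W → L
n=26: only reaches 23(W), 21(W), all W → L
n=27: reaches L-position 24 → W
n=28: reaches L-position 25 → W
n=29: reaches L-position 26 → W
n=30: reaches L-position 25 → W
n=31: reaches L-position 26 → W
n=32: only reaches 29(W), 27(W), all W → L
The losing starting values of n are exactly the entries labelled L in this table (13 of them).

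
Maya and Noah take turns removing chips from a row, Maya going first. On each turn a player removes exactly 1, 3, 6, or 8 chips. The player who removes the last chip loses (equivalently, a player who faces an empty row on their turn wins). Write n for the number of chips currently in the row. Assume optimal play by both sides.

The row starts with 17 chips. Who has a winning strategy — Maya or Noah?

Positions with no move are W. A position that does have a move is losing for the player to move precisely when every available move leads to a winning position for the opponent. Fill in the labels:
n=0: no move; the opponent has just taken the last chip and therefore loses → W
n=1: only reaches 0(W), which is W → L
n=2: reaches L-position 1 → W
n=3: only reaches 2(W), 0(W), all W → L
n=4: reaches L-position 3 → W
n=5: only reaches 4(W), 2(W), all W → L
n=6: reaches L-position 5 → W
n=7: reaches L-position 1 → W
n=8: reaches L-position 5 → W
n=9: reaches L-position 3 → W
n=10: only reaches 9(W), 7(W), 4(W), 2(W), all W → L
n=11: reaches L-position 10 → W
n=12: only reaches 11(W), 9(W), 6(W), 4(W), all W → L
n=13: reaches L-position 12 → W
n=14: only reaches 13(W), 11(W), 8(W), 6(W), all W → L
n=15: reaches L-position 14 → W
n=16: reaches L-position 10 → W
n=17: reaches L-position 14 → W
From 17 Maya can remove 3, leaving 14, reaching an L position.

Maya wins.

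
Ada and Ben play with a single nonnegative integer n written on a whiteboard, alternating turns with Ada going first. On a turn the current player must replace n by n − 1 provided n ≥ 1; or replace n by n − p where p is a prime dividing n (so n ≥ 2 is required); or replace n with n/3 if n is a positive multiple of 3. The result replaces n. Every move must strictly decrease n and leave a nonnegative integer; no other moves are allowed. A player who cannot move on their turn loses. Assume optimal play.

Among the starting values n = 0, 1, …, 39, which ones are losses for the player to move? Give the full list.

Work bottom-up. With no move the player to move loses. Otherwise the position is W if at least one move leads to an L position for the opponent, and L if every move leads to a W.
n=0: no move → L
n=1: W (go to 0, an L position)
n=2: W (go to 0, an L position)
n=3: W (go to 0, an L position)
n=4: L (options 2(W), 3(W) are all W)
n=5: W (go to 0, an L position)
n=6: W (go to 4, an L position)
n=7: W (go to 0, an L position)
n=8: L (options 6(W), 7(W) are all W)
n=9: W (go to 8, an L position)
n=10: W (go to 8, an L position)
n=11: W (go to 0, an L position)
n=12: W (go to 4, an L position)
n=13: W (go to 0, an L position)
n=14: L (options 7(W), 12(W), 13(W) are all W)
n=15: W (go to 14, an L position)
n=16: W (go to 14, an L position)
n=17: W (go to 0, an L position)
n=18: L (options 6(W), 15(W), 16(W), 17(W) are all W)
n=19: W (go to 0, an L position)
n=20: W (go to 18, an L position)
n=21: W (go to 14, an L position)
n=22: L (options 11(W), 20(W), 21(W) are all W)
n=23: W (go to 0, an L position)
n=24: W (go to 8, an L position)
n=25: L (options 20(W), 24(W) are all W)
n=26: W (go to 25, an L position)
n=27: L (options 9(W), 24(W), 26(W) are all W)
n=28: W (go to 27, an L position)
n=29: W (go to 0, an L position)
n=30: W (go to 25, an L position)
n=31: W (go to 0, an L position)
n=32: L (options 30(W), 31(W) are all W)
n=33: W (go to 22, an L position)
n=34: W (go to 32, an L position)
n=35: L (options 28(W), 30(W), 34(W) are all W)
n=36: W (go to 35, an L position)
n=37: W (go to 0, an L position)
n=38: L (options 19(W), 36(W), 37(W) are all W)
n=39: W (go to 38, an L position)
Reading off the rows marked L gives the requested list; there are 11 such values of n.

0, 4, 8, 14, 18, 22, 25, 27, 32, 35, 38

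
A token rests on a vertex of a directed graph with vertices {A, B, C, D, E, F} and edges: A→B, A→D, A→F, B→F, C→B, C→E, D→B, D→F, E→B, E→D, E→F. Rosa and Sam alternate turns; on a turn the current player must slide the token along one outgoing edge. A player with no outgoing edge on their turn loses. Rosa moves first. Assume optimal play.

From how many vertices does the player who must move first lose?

Work bottom-up. With no move the player to move loses. Otherwise the position is W if at least one move leads to an L position for the opponent, and L if every move leads to a W.
Every edge goes from a vertex to one that appears earlier in the order F, B, D, E, A, C, so processing vertices in that order labels each vertex after all of its successors.
F: no outgoing edge → L
B: →F(L), so W
D: →F(L), so W
E: →F(L), so W
A: →F(L), so W
C: →E(W), B(W) — all W, so L
The L vertices are C, F; that is 2 in all.

2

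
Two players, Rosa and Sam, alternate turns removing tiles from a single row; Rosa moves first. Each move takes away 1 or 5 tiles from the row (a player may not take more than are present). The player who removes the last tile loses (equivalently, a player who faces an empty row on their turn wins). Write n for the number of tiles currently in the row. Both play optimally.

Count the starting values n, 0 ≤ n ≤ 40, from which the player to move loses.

20

Compute win/loss labels from the base case upward. A position with no move is W. Any other position is W if it can reach an L in one move, else L.
n=0: no move; the opponent has just taken the last tile and therefore loses → W
n=1: the only move is to 0(W), a W ⇒ L
n=2: can move to 1, which is L ⇒ W
n=3: the only move is to 2(W), a W ⇒ L
n=4: can move to 3, which is L ⇒ W
n=5: moves to 4(W), 0(W); every one is W ⇒ L
n=6: can move to 5, which is L ⇒ W
n=7: moves to 6(W), 2(W); every one is W ⇒ L
n=8: can move to 7, which is L ⇒ W
n=9: moves to 8(W), 4(W); every one is W ⇒ L
n=10: can move to 9, which is L ⇒ W
n=11: moves to 10(W), 6(W); every one is W ⇒ L
n=12: can move to 11, which is L ⇒ W
n=13: moves to 12(W), 8(W); every one is W ⇒ L
n=14: can move to 13, which is L ⇒ W
n=15: moves to 14(W), 10(W); every one is W ⇒ L
n=16: can move to 15, which is L ⇒ W
n=17: moves to 16(W), 12(W); every one is W ⇒ L
n=18: can move to 17, which is L ⇒ W
n=19: moves to 18(W), 14(W); every one is W ⇒ L
n=20: can move to 19, which is L ⇒ W
n=21: moves to 20(W), 16(W); every one is W ⇒ L
n=22: can move to 21, which is L ⇒ W
n=23: moves to 22(W), 18(W); every one is W ⇒ L
n=24: can move to 23, which is L ⇒ W
n=25: moves to 24(W), 20(W); every one is W ⇒ L
n=26: can move to 25, which is L ⇒ W
n=27: moves to 26(W), 22(W); every one is W ⇒ L
n=28: can move to 27, which is L ⇒ W
n=29: moves to 28(W), 24(W); every one is W ⇒ L
n=30: can move to 29, which is L ⇒ W
n=31: moves to 30(W), 26(W); every one is W ⇒ L
n=32: can move to 31, which is L ⇒ W
n=33: moves to 32(W), 28(W); every one is W ⇒ L
n=34: can move to 33, which is L ⇒ W
n=35: moves to 34(W), 30(W); every one is W ⇒ L
n=36: can move to 35, which is L ⇒ W
n=37: moves to 36(W), 32(W); every one is W ⇒ L
n=38: can move to 37, which is L ⇒ W
n=39: moves to 38(W), 34(W); every one is W ⇒ L
n=40: can move to 39, which is L ⇒ W
L entries with 0 ≤ n ≤ 40: n = 1, 3, 5, 7, 9, 11, 13, 15, 17, 19, 21, 23, 25, 27, 29, 31, 33, 35, 37, 39; that makes 20.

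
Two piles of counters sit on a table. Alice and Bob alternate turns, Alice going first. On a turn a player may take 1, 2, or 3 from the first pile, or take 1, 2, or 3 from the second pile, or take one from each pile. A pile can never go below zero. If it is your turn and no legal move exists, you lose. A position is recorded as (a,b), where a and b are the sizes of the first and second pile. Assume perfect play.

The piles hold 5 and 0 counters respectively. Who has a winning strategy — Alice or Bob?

Alice wins.

Positions with no move are L. A position that does have a move is losing for the player to move precisely when every available move leads to a winning position for the opponent. Fill in the labels:
No move ever increases a pile, so every position that can arise here has a ≤ 5 and b ≤ 0; it is enough to label the cells with 0 ≤ a ≤ 5 and 0 ≤ b ≤ 0.
Every move lowers a or b (never raises either), so fill the grid row by row in increasing a, and left to right within a row: each cell's successors are then already labelled.
      b=0
a=0:    L
a=1:    W
a=2:    W
a=3:    W
a=4:    L
a=5:    W
Cells with no legal move (terminal, hence L): (0,0).
The remaining L cells, each justified by listing all of its moves:
(4,0): →(3,0)(W), (2,0)(W), (1,0)(W) — all W, so L
Every other cell has at least one move into one of the L cells above, so it is W.
From (5,0) Alice can move to (4,0), reaching an L position.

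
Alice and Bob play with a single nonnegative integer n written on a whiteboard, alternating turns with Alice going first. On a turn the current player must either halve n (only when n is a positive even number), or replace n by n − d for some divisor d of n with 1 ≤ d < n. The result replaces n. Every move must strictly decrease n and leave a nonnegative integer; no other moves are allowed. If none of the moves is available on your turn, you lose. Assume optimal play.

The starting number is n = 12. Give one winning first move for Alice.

Move to 9.

Classify positions by backward induction: terminal positions (no move available) are L. From any other position, the mover wins iff some move reaches an L.
n=0: no move → L
n=1: no move → L
n=2: →1(L), so W
n=3: →2(W) only, which is W, so L
n=4: →3(L), so W
n=5: →4(W) only, which is W, so L
n=6: →3(L), so W
n=7: →6(W) only, which is W, so L
n=8: →7(L), so W
n=9: →6(W), 8(W) — all W, so L
n=10: →5(L), so W
n=11: →10(W) only, which is W, so L
n=12: →9(L), so W
From 12, the L positions reachable in one move are: 9, 11. Any move reaching one of these is winning.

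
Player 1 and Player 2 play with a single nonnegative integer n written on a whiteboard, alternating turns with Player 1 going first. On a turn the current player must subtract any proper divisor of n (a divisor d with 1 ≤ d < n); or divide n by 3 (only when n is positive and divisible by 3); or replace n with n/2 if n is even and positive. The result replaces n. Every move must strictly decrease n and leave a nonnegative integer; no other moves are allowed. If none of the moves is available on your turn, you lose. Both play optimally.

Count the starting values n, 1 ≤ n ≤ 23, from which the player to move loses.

Label each position W (a win for the player to move) or L (a loss). A position with no legal move is L; any other position is W exactly when some move reaches an L, and L when every move reaches a W.
n=0: no move → L
n=1: no move → L
n=2: →1(L), so W
n=3: →1(L), so W
n=4: →2(W), 3(W) — all W, so L
n=5: →4(L), so W
n=6: →4(L), so W
n=7: →6(W) only, which is W, so L
n=8: →4(L), so W
n=9: →3(W), 6(W), 8(W) — all W, so L
n=10: →9(L), so W
n=11: →10(W) only, which is W, so L
n=12: →4(L), so W
n=13: →12(W) only, which is W, so L
n=14: →7(L), so W
n=15: →5(W), 10(W), 12(W), 14(W) — all W, so L
n=16: →15(L), so W
n=17: →16(W) only, which is W, so L
n=18: →9(L), so W
n=19: →18(W) only, which is W, so L
n=20: →15(L), so W
n=21: →7(L), so W
n=22: →11(L), so W
n=23: →22(W) only, which is W, so L
L entries with 1 ≤ n ≤ 23 (n=0 is outside the asked range and is not counted): n = 1, 4, 7, 9, 11, 13, 15, 17, 19, 23; that makes 10.

10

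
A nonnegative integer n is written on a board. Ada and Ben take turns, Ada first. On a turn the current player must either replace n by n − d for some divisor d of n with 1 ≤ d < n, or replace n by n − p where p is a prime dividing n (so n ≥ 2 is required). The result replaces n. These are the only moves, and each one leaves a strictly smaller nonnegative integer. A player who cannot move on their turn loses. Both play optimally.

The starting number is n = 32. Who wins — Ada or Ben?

Ben wins.

Work bottom-up. With no move the player to move loses. Otherwise the position is W if at least one move leads to an L position for the opponent, and L if every move leads to a W.
n=0: no move → L
n=1: no move → L
n=2: →0(L), so W
n=3: →0(L), so W
n=4: →2(W), 3(W) — all W, so L
n=5: →0(L), so W
n=6: →4(L), so W
n=7: →0(L), so W
n=8: →4(L), so W
n=9: →6(W), 8(W) — all W, so L
n=10: →9(L), so W
n=11: →0(L), so W
n=12: →9(L), so W
n=13: →0(L), so W
n=14: →7(W), 12(W), 13(W) — all W, so L
n=15: →14(L), so W
n=16: →14(L), so W
n=17: →0(L), so W
n=18: →9(L), so W
n=19: →0(L), so W
n=20: →10(W), 15(W), 16(W), 18(W), 19(W) — all W, so L
n=21: →14(L), so W
n=22: →20(L), so W
n=23: →0(L), so W
n=24: →20(L), so W
n=25: →20(L), so W
n=26: →13(W), 24(W), 25(W) — all W, so L
n=27: →26(L), so W
n=28: →14(L), so W
n=29: →0(L), so W
n=30: →20(L), so W
n=31: →0(L), so W
n=32: →16(W), 24(W), 28(W), 30(W), 31(W) — all W, so L
The starting position 32 is L: whatever Ada does, the opponent receives a W position.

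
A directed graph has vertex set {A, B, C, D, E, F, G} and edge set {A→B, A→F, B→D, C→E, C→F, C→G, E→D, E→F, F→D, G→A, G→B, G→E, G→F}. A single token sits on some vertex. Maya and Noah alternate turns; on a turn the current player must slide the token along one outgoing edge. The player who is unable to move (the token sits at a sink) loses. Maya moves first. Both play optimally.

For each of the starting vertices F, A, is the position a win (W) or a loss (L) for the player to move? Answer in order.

F: W, A: L

Label each position W (a win for the player to move) or L (a loss). A position with no legal move is L; any other position is W exactly when some move reaches an L, and L when every move reaches a W.
Every edge goes from a vertex to one that appears earlier in the order D, F, B, E, A, G, C, so processing vertices in that order labels each vertex after all of its successors.
D: no outgoing edge → L
F: →D(L), so W
B: →D(L), so W
E: →D(L), so W
A: →B(W), F(W) — all W, so L
G: →A(L), so W
C: →G(W), E(W), F(W) — all W, so L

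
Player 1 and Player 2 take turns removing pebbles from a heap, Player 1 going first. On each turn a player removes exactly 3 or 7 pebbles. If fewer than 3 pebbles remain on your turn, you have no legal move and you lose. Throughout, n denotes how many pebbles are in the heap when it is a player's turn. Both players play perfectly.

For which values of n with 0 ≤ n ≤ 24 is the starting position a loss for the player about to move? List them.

Build the W/L table. Terminal = L. A non-terminal position is W if it has a move to some L; otherwise it is L.
n=0: no move → L
n=1: no move → L
n=2: no move → L
n=3: W (go to 0, an L position)
n=4: W (go to 1, an L position)
n=5: W (go to 2, an L position)
n=6: L (sole option 3(W) is W)
n=7: W (go to 0, an L position)
n=8: W (go to 1, an L position)
n=9: W (go to 6, an L position)
n=10: L (options 7(W), 3(W) are all W)
n=11: L (options 8(W), 4(W) are all W)
n=12: L (options 9(W), 5(W) are all W)
n=13: W (go to 10, an L position)
n=14: W (go to 11, an L position)
n=15: W (go to 12, an L position)
n=16: L (options 13(W), 9(W) are all W)
n=17: W (go to 10, an L position)
n=18: W (go to 11, an L position)
n=19: W (go to 16, an L position)
n=20: L (options 17(W), 13(W) are all W)
n=21: L (options 18(W), 14(W) are all W)
n=22: L (options 19(W), 15(W) are all W)
n=23: W (go to 20, an L position)
n=24: W (go to 21, an L position)
Reading off the rows marked L gives the requested list; there are 11 such values of n.

0, 1, 2, 6, 10, 11, 12, 16, 20, 21, 22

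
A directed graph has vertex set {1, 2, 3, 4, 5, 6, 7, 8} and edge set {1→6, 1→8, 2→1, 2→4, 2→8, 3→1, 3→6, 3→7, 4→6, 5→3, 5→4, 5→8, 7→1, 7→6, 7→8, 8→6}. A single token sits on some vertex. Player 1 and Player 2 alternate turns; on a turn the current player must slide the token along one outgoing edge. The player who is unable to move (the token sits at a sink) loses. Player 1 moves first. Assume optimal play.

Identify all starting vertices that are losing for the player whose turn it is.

2, 5, 6

Compute win/loss labels from the base case upward. A position with no move is L. Any other position is W if it can reach an L in one move, else L.
Every edge goes from a vertex to one that appears earlier in the order 6, 8, 1, 4, 7, 3, 5, 2, so processing vertices in that order labels each vertex after all of its successors.
6: no outgoing edge → L
8: can move to 6, which is L ⇒ W
1: can move to 6, which is L ⇒ W
4: can move to 6, which is L ⇒ W
7: can move to 6, which is L ⇒ W
3: can move to 6, which is L ⇒ W
5: moves to 3(W), 4(W), 8(W); every one is W ⇒ L
2: moves to 4(W), 1(W), 8(W); every one is W ⇒ L
The losing starting vertices are exactly the entries labelled L in this table (3 of them).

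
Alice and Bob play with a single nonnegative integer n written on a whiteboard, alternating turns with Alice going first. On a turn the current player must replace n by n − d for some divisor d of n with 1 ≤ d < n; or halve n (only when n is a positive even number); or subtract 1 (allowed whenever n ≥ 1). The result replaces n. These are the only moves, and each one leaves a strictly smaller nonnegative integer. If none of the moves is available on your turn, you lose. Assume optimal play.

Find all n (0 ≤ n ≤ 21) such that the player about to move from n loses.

Build the W/L table. Terminal = L. A non-terminal position is W if it has a move to some L; otherwise it is L.
n=0: no move → L
n=1: can move to 0, which is L ⇒ W
n=2: the only move is to 1(W), a W ⇒ L
n=3: can move to 2, which is L ⇒ W
n=4: can move to 2, which is L ⇒ W
n=5: the only move is to 4(W), a W ⇒ L
n=6: can move to 5, which is L ⇒ W
n=7: the only move is to 6(W), a W ⇒ L
n=8: can move to 7, which is L ⇒ W
n=9: moves to 6(W), 8(W); every one is W ⇒ L
n=10: can move to 5, which is L ⇒ W
n=11: the only move is to 10(W), a W ⇒ L
n=12: can move to 9, which is L ⇒ W
n=13: the only move is to 12(W), a W ⇒ L
n=14: can move to 7, which is L ⇒ W
n=15: moves to 10(W), 12(W), 14(W); every one is W ⇒ L
n=16: can move to 15, which is L ⇒ W
n=17: the only move is to 16(W), a W ⇒ L
n=18: can move to 9, which is L ⇒ W
n=19: the only move is to 18(W), a W ⇒ L
n=20: can move to 15, which is L ⇒ W
n=21: moves to 14(W), 18(W), 20(W); every one is W ⇒ L
The losing starting values of n are exactly the entries labelled L in this table (11 of them).

0, 2, 5, 7, 9, 11, 13, 15, 17, 19, 21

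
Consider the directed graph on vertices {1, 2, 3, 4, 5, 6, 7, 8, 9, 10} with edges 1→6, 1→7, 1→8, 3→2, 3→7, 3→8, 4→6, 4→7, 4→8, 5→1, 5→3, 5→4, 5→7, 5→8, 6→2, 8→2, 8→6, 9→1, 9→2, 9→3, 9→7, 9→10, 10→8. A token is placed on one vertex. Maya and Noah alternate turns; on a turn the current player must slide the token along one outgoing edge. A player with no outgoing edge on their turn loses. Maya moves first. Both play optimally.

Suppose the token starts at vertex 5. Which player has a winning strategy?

Label each position W (a win for the player to move) or L (a loss). A position with no legal move is L; any other position is W exactly when some move reaches an L, and L when every move reaches a W.
Every edge goes from a vertex to one that appears earlier in the order 2, 7, 6, 8, 10, 1, 3, 9, 4, 5, so processing vertices in that order labels each vertex after all of its successors.
2: no outgoing edge → L
7: no outgoing edge → L
6: reaches L-position 2 → W
8: reaches L-position 2 → W
10: only reaches 8(W), which is W → L
1: reaches L-position 7 → W
3: reaches L-position 7 → W
9: reaches L-position 10 → W
4: reaches L-position 7 → W
5: reaches L-position 7 → W
The starting position 5 is W: Maya should move to 7, handing over an L position.

Maya wins.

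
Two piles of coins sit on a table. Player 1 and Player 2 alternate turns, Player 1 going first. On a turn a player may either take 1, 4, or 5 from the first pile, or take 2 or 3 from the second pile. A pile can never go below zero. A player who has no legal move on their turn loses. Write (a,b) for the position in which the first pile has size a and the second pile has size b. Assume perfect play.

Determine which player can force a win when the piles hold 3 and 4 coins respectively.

Build the W/L table. Terminal = L. A non-terminal position is W if it has a move to some L; otherwise it is L.
No move ever increases a pile, so every position that can arise here has a ≤ 3 and b ≤ 4; it is enough to label the cells with 0 ≤ a ≤ 3 and 0 ≤ b ≤ 4.
Every move lowers a or b (never raises either), so fill the grid row by row in increasing a, and left to right within a row: each cell's successors are then already labelled.
      b=0  b=1  b=2  b=3  b=4
a=0:    L    L    W    W    W
a=1:    W    W    L    L    W
a=2:    L    L    W    W    W
a=3:    W    W    L    L    W
Cells with no legal move (terminal, hence L): (0,0), (0,1).
The remaining L cells, each justified by listing all of its moves:
(1,2): →(0,2)(W), (1,0)(W) — all W, so L
(1,3): →(0,3)(W), (1,1)(W), (1,0)(W) — all W, so L
(2,0): →(1,0)(W) only, which is W, so L
(2,1): →(1,1)(W) only, which is W, so L
(3,2): →(2,2)(W), (3,0)(W) — all W, so L
(3,3): →(2,3)(W), (3,1)(W), (3,0)(W) — all W, so L
Every other cell has at least one move into one of the L cells above, so it is W.
The starting position (3,4) is W: Player 1 should move to (3,2), handing over an L position.

Player 1 wins.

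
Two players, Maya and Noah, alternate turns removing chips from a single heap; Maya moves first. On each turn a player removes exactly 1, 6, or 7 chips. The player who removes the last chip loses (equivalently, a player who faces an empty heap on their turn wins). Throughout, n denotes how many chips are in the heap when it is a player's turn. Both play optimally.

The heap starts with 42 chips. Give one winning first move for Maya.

Use the standard recursion: the mover wins at a terminal position; elsewhere, the mover wins exactly when some move hands the opponent an L position.
n=0: no move; the opponent has just taken the last chip and therefore loses → W
n=1: the only move is to 0(W), a W ⇒ L
n=2: can move to 1, which is L ⇒ W
n=3: the only move is to 2(W), a W ⇒ L
n=4: can move to 3, which is L ⇒ W
n=5: the only move is to 4(W), a W ⇒ L
n=6: can move to 5, which is L ⇒ W
n=7: can move to 1, which is L ⇒ W
n=8: can move to 1, which is L ⇒ W
n=9: can move to 3, which is L ⇒ W
n=10: can move to 3, which is L ⇒ W
n=11: can move to 5, which is L ⇒ W
n=12: can move to 5, which is L ⇒ W
n=13: moves to 12(W), 7(W), 6(W); every one is W ⇒ L
n=14: can move to 13, which is L ⇒ W
n=15: moves to 14(W), 9(W), 8(W); every one is W ⇒ L
n=16: can move to 15, which is L ⇒ W
n=17: moves to 16(W), 11(W), 10(W); every one is W ⇒ L
n=18: can move to 17, which is L ⇒ W
n=19: can move to 13, which is L ⇒ W
n=20: can move to 13, which is L ⇒ W
n=21: can move to 15, which is L ⇒ W
n=22: can move to 15, which is L ⇒ W
n=23: can move to 17, which is L ⇒ W
n=24: can move to 17, which is L ⇒ W
n=25: moves to 24(W), 19(W), 18(W); every one is W ⇒ L
n=26: can move to 25, which is L ⇒ W
n=27: moves to 26(W), 21(W), 20(W); every one is W ⇒ L
n=28: can move to 27, which is L ⇒ W
n=29: moves to 28(W), 23(W), 22(W); every one is W ⇒ L
n=30: can move to 29, which is L ⇒ W
n=31: can move to 25, which is L ⇒ W
n=32: can move to 25, which is L ⇒ W
n=33: can move to 27, which is L ⇒ W
n=34: can move to 27, which is L ⇒ W
n=35: can move to 29, which is L ⇒ W
n=36: can move to 29, which is L ⇒ W
n=37: moves to 36(W), 31(W), 30(W); every one is W ⇒ L
n=38: can move to 37, which is L ⇒ W
n=39: moves to 38(W), 33(W), 32(W); every one is W ⇒ L
n=40: can move to 39, which is L ⇒ W
n=41: moves to 40(W), 35(W), 34(W); every one is W ⇒ L
n=42: can move to 41, which is L ⇒ W
From 42, the L positions reachable in one move are: 41.

Remove 1, leaving 41.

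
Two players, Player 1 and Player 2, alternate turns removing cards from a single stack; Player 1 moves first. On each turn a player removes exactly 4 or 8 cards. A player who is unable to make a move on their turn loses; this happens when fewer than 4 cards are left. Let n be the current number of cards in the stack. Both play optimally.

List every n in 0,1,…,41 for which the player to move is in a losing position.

0, 1, 2, 3, 12, 13, 14, 15, 24, 25, 26, 27, 36, 37, 38, 39

Build the W/L table. Terminal = L. A non-terminal position is W if it has a move to some L; otherwise it is L.
n=0: no move → L
n=1: no move → L
n=2: no move → L
n=3: no move → L
n=4: can move to 0, which is L ⇒ W
n=5: can move to 1, which is L ⇒ W
n=6: can move to 2, which is L ⇒ W
n=7: can move to 3, which is L ⇒ W
n=8: can move to 0, which is L ⇒ W
n=9: can move to 1, which is L ⇒ W
n=10: can move to 2, which is L ⇒ W
n=11: can move to 3, which is L ⇒ W
n=12: moves to 8(W), 4(W); every one is W ⇒ L
n=13: moves to 9(W), 5(W); every one is W ⇒ L
n=14: moves to 10(W), 6(W); every one is W ⇒ L
n=15: moves to 11(W), 7(W); every one is W ⇒ L
n=16: can move to 12, which is L ⇒ W
n=17: can move to 13, which is L ⇒ W
n=18: can move to 14, which is L ⇒ W
n=19: can move to 15, which is L ⇒ W
n=20: can move to 12, which is L ⇒ W
n=21: can move to 13, which is L ⇒ W
n=22: can move to 14, which is L ⇒ W
n=23: can move to 15, which is L ⇒ W
n=24: moves to 20(W), 16(W); every one is W ⇒ L
n=25: moves to 21(W), 17(W); every one is W ⇒ L
n=26: moves to 22(W), 18(W); every one is W ⇒ L
n=27: moves to 23(W), 19(W); every one is W ⇒ L
n=28: can move to 24, which is L ⇒ W
n=29: can move to 25, which is L ⇒ W
n=30: can move to 26, which is L ⇒ W
n=31: can move to 27, which is L ⇒ W
n=32: can move to 24, which is L ⇒ W
n=33: can move to 25, which is L ⇒ W
n=34: can move to 26, which is L ⇒ W
n=35: can move to 27, which is L ⇒ W
n=36: moves to 32(W), 28(W); every one is W ⇒ L
n=37: moves to 33(W), 29(W); every one is W ⇒ L
n=38: moves to 34(W), 30(W); every one is W ⇒ L
n=39: moves to 35(W), 31(W); every one is W ⇒ L
n=40: can move to 36, which is L ⇒ W
n=41: can move to 37, which is L ⇒ W
Reading off the rows marked L gives the requested list; there are 16 such values of n.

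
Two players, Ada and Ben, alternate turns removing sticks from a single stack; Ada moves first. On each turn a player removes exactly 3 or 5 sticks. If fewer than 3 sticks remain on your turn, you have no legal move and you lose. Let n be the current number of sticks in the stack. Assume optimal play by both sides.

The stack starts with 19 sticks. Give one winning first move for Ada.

Remove 3, leaving 16.

Build the W/L table. Terminal = L. A non-terminal position is W if it has a move to some L; otherwise it is L.
n=0: no move → L
n=1: no move → L
n=2: no move → L
n=3: →0(L), so W
n=4: →1(L), so W
n=5: →2(L), so W
n=6: →1(L), so W
n=7: →2(L), so W
n=8: →5(W), 3(W) — all W, so L
n=9: →6(W), 4(W) — all W, so L
n=10: →7(W), 5(W) — all W, so L
n=11: →8(L), so W
n=12: →9(L), so W
n=13: →10(L), so W
n=14: →9(L), so W
n=15: →10(L), so W
n=16: →13(W), 11(W) — all W, so L
n=17: →14(W), 12(W) — all W, so L
n=18: →15(W), 13(W) — all W, so L
n=19: →16(L), so W
From 19, the L positions reachable in one move are: 16.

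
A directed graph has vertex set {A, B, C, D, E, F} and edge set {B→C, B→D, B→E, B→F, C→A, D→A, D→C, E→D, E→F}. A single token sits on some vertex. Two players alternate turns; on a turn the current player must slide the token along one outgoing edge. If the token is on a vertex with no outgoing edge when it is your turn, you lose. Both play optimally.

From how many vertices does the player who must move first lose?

Work bottom-up. With no move the player to move loses. Otherwise the position is W if at least one move leads to an L position for the opponent, and L if every move leads to a W.
Every edge goes from a vertex to one that appears earlier in the order A, F, C, D, E, B, so processing vertices in that order labels each vertex after all of its successors.
A: no outgoing edge → L
F: no outgoing edge → L
C: →A(L), so W
D: →A(L), so W
E: →F(L), so W
B: →F(L), so W
The L vertices are A, F; that is 2 in all.

2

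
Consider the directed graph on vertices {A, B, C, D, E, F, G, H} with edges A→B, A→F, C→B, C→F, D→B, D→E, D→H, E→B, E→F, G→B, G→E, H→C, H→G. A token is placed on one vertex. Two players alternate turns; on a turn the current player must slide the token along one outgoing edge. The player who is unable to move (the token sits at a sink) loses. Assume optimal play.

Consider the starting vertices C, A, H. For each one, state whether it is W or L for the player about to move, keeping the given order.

Label each position W (a win for the player to move) or L (a loss). A position with no legal move is L; any other position is W exactly when some move reaches an L, and L when every move reaches a W.
Every edge goes from a vertex to one that appears earlier in the order F, B, E, A, G, C, H, D, so processing vertices in that order labels each vertex after all of its successors.
F: no outgoing edge → L
B: no outgoing edge → L
E: W (go to B, an L position)
A: W (go to B, an L position)
G: W (go to B, an L position)
C: W (go to B, an L position)
H: L (options C(W), G(W) are all W)
D: W (go to H, an L position)

C: W, A: W, H: L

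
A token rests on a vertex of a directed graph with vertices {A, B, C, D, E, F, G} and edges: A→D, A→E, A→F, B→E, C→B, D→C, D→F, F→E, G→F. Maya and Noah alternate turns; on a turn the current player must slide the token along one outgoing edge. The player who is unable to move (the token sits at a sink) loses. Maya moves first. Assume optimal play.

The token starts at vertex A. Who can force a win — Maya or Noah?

Maya wins.

Label each position W (a win for the player to move) or L (a loss). A position with no legal move is L; any other position is W exactly when some move reaches an L, and L when every move reaches a W.
Every edge goes from a vertex to one that appears earlier in the order E, F, B, C, D, A, G, so processing vertices in that order labels each vertex after all of its successors.
E: no outgoing edge → L
F: W (go to E, an L position)
B: W (go to E, an L position)
C: L (sole option B(W) is W)
D: W (go to C, an L position)
A: W (go to E, an L position)
G: L (sole option F(W) is W)
The starting position A is W: Maya should move to E, handing over an L position.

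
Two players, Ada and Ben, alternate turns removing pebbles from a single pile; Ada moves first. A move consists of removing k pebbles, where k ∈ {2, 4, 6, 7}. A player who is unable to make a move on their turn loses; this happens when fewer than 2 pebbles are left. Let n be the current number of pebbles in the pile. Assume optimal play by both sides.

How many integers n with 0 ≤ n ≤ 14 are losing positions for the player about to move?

4

Classify positions by backward induction: terminal positions (no move available) are L. From any other position, the mover wins iff some move reaches an L.
n=0: no move → L
n=1: no move → L
n=2: W (go to 0, an L position)
n=3: W (go to 1, an L position)
n=4: W (go to 0, an L position)
n=5: W (go to 1, an L position)
n=6: W (go to 0, an L position)
n=7: W (go to 1, an L position)
n=8: W (go to 1, an L position)
n=9: L (options 7(W), 5(W), 3(W), 2(W) are all W)
n=10: L (options 8(W), 6(W), 4(W), 3(W) are all W)
n=11: W (go to 9, an L position)
n=12: W (go to 10, an L position)
n=13: W (go to 9, an L position)
n=14: W (go to 10, an L position)
L entries with 0 ≤ n ≤ 14: n = 0, 1, 9, 10; that makes 4.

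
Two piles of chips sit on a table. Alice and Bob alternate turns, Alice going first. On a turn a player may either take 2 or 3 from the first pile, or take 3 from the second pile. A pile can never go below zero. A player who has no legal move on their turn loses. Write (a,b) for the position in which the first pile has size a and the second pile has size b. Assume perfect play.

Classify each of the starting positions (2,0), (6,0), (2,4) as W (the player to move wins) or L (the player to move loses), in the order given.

Compute win/loss labels from the base case upward. A position with no move is L. Any other position is W if it can reach an L in one move, else L.
No move ever increases a pile, so every position that can arise here has a ≤ 6 and b ≤ 4; it is enough to label the cells with 0 ≤ a ≤ 6 and 0 ≤ b ≤ 4.
Every move lowers a or b (never raises either), so fill the grid row by row in increasing a, and left to right within a row: each cell's successors are then already labelled.
      b=0  b=1  b=2  b=3  b=4
a=0:    L    L    L    W    W
a=1:    L    L    L    W    W
a=2:    W    W    W    L    L
a=3:    W    W    W    L    L
a=4:    W    W    W    W    W
a=5:    L    L    L    W    W
a=6:    L    L    L    W    W
Cells with no legal move (terminal, hence L): (0,0), (0,1), (0,2), (1,0), (1,1), (1,2).
The remaining L cells, each justified by listing all of its moves:
(2,3): L (options (0,3)(W), (2,0)(W) are all W)
(2,4): L (options (0,4)(W), (2,1)(W) are all W)
(3,3): L (options (1,3)(W), (0,3)(W), (3,0)(W) are all W)
(3,4): L (options (1,4)(W), (0,4)(W), (3,1)(W) are all W)
(5,0): L (options (3,0)(W), (2,0)(W) are all W)
(5,1): L (options (3,1)(W), (2,1)(W) are all W)
(5,2): L (options (3,2)(W), (2,2)(W) are all W)
(6,0): L (options (4,0)(W), (3,0)(W) are all W)
(6,1): L (options (4,1)(W), (3,1)(W) are all W)
(6,2): L (options (4,2)(W), (3,2)(W) are all W)
Every other cell has at least one move into one of the L cells above, so it is W.
(2,0): the move to (0,0) reaches an L cell, so W
(6,0): one of the L cells justified above, so L
(2,4): one of the L cells justified above, so L

(2,0): W, (6,0): L, (2,4): L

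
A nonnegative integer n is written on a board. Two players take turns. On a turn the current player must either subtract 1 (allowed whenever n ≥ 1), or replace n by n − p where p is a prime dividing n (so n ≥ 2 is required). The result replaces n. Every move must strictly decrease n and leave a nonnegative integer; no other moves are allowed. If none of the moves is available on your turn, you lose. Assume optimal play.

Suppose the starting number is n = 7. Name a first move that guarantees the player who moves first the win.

Move to 0.

Work bottom-up. With no move the player to move loses. Otherwise the position is W if at least one move leads to an L position for the opponent, and L if every move leads to a W.
n=0: no move → L
n=1: reaches L-position 0 → W
n=2: reaches L-position 0 → W
n=3: reaches L-position 0 → W
n=4: only reaches 2(W), 3(W), all W → L
n=5: reaches L-position 0 → W
n=6: reaches L-position 4 → W
n=7: reaches L-position 0 → W
From 7, the L positions reachable in one move are: 0.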